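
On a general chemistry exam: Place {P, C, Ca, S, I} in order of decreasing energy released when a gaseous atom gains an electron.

I > S > C > P > Ca

C is in period 2, group 14; P is in period 3, group 15; S is in period 3, group 16; Ca is in period 4, group 2; I is in period 5, group 17.
EA tends to increase across a period and decrease down a group, though the pattern is less regular than for IE or radius.
Neither a single period nor a single group — weigh both effects.
P > Ca: both effects reinforce here, so P is clearly the higher of the two.
C > P: period and group pull opposite ways; the down-group shift dominates (122 vs 72 kJ/mol).
S > C: period and group pull opposite ways; the across-period shift dominates (200 vs 122 kJ/mol).
I > S: period and group pull opposite ways; the across-period shift dominates (295 vs 200 kJ/mol).
For reference (kJ/mol): C 122, P 72, S 200, Ca 2, I 295.
So from highest to lowest: I > S > C > P > Ca.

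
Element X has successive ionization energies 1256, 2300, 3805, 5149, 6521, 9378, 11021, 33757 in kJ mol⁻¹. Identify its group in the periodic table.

Group 17

Look for the largest jump between consecutive ionization energies: IE8/IE7 ≈ 3.1, far larger than any earlier ratio.
That jump marks the point where a core electron is being removed. So the atom has 7 valence electrons.
A main-group element with 7 valence electrons is in group 17.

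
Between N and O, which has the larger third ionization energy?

Consider each +2 ion: N²⁺ still has 3 valence electrons; O²⁺ still has 4 valence electrons.
All are still removing valence electrons, so compare the +2 ions as you would atoms: IE_3 generally rises across a period (higher Z_eff) and falls down a group (larger shell), subject to the usual subshell exceptions.
Valence configurations: N²⁺ [He]2s²2p¹, O²⁺ [He]2s²2p².
Approximate IE_3 values (kJ/mol): N 4578, O 5300.
So the third ionization energies run N < O.

O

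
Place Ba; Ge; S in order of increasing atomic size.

S < Ge < Ba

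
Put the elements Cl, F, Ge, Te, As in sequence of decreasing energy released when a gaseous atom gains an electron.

F is in period 2, group 17; Cl is in period 3, group 17; Ge is in period 4, group 14; As is in period 4, group 15; Te is in period 5, group 16.
Adding an electron releases more energy for atoms nearer the top right (short of the noble gases).
These span different periods and groups, so the two trends combine.
Ge > As: this pair runs against the simple trend — see the exception note.
Te > Ge: period and group pull opposite ways; the across-period shift dominates (190 vs 119 kJ/mol).
F > Te: both effects reinforce here, so F is clearly the higher of the two.
Cl > F: this pair runs against the simple trend — see the exception note.
Note the exception: Ge has a higher electron affinity than As, contrary to the simple trend — adding an electron to As's half-filled 4p³ is unfavourable, so Ge (4p²) has the more exothermic EA.
Note the exception: Cl has a higher electron affinity than F, contrary to the simple trend — F's small 2p subshell makes the incoming electron feel strong e⁻–e⁻ repulsion, so Cl actually releases more energy on gaining an electron.
For reference (kJ/mol): F 328, Cl 349, Ge 119, As 78, Te 190.
So from highest to lowest: Cl > F > Te > Ge > As.

Cl, F, Te, Ge, As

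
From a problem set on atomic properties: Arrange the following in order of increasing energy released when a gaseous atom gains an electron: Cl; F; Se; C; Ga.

Electron affinity generally becomes more exothermic across a period toward the halogens and less exothermic down a group.
Here both period and group differ, so the two effects have to be weighed against each other.
C > Ga: relative to Ga, both the across-period and down-group shifts push C's electron affinity up.
Se > C: the two effects oppose for this pair; the across-period effect wins (195 vs 122 kJ/mol).
F > Se: both effects reinforce here, so F is clearly the higher of the two.
Cl > F: this pair runs against the simple trend — see the exception note.
Note the exception: Cl has a higher electron affinity than F, contrary to the simple trend — F's small 2p subshell makes the incoming electron feel strong e⁻–e⁻ repulsion, so Cl actually releases more energy on gaining an electron.
For reference (kJ/mol): C 122, F 328, Cl 349, Ga 29, Se 195.
So from lowest to highest: Ga < C < Se < F < Cl.

Ga < C < Se < F < Cl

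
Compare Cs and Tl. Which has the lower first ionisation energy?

Cs

Cs is in period 6, group 1; Tl is in period 6, group 13.
First ionization energy rises across a period (greater Z_eff holds electrons more tightly) and falls down a group (valence electrons are farther from the nucleus).
All lie in period 6, so first ionization energy increases left to right.
So Cs has the lower first ionisation energy (Cs < Tl).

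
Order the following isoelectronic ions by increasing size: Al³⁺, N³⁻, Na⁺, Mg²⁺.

Al³⁺ < Mg²⁺ < Na⁺ < N³⁻

All of these have 10 electrons, so size is governed by nuclear charge alone: the more protons, the stronger the pull on the same electron cloud, and the smaller the ion.
Nuclear charges: Al³⁺ (Z=13), Mg²⁺ (Z=12), Na⁺ (Z=11), N³⁻ (Z=7).
Smallest to largest: Al³⁺ < Mg²⁺ < Na⁺ < N³⁻.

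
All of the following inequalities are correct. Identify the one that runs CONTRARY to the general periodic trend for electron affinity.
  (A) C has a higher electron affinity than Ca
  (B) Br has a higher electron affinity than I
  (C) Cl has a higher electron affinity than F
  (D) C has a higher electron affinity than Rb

(C)

The general trend: electron affinity increases across a period and decreases down a group.
(A) C (period 2, group 14) vs Ca (period 4, group 2): the stated order agrees with the simple trend.
(B) Br (period 4, group 17) vs I (period 5, group 17): the stated order agrees with the simple trend.
(C) Cl (period 3, group 17) vs F (period 2, group 17): the stated order contradicts the simple trend.
(D) C (period 2, group 14) vs Rb (period 5, group 1): the stated order agrees with the simple trend.
The exception is (C): F's small 2p subshell makes the incoming electron feel strong e⁻–e⁻ repulsion, so Cl actually releases more energy on gaining an electron.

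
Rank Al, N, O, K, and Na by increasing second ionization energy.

Al < N < K < O < Na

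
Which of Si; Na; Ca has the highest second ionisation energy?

Na

The second ionization energy removes an electron from the +1 ion. For each element: Si⁺ still has 3 valence electrons; Na⁺ is the bare [Ne] core; Ca⁺ still has 1 valence electron.
Pulling an electron out of a noble-gas core costs far more than removing a remaining valence electron, so Na sits at the high end of IE_2.
Valence configurations: Si⁺ [Ne]3s²3p¹, Ca⁺ [Ar]4s¹.
Approximate IE_2 values (kJ/mol): Si 1577, Na 4562, Ca 1145.
Putting it together, IE_2: Ca < Si < Na.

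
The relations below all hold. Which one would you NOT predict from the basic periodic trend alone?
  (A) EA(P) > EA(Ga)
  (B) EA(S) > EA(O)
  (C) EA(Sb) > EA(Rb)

(B)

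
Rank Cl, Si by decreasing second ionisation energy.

Cl > Si

Consider each +1 ion: Cl⁺ still has 6 valence electrons; Si⁺ still has 3 valence electrons.
All are still removing valence electrons, so compare the +1 ions as you would atoms: IE_2 generally rises across a period (higher Z_eff) and falls down a group (larger shell), subject to the usual subshell exceptions.
Valence configurations: Cl⁺ [Ne]3s²3p⁴, Si⁺ [Ne]3s²3p¹.
Tabulated IE_2 (kJ/mol): Cl 2298, Si 1577.
Overall IE_2 order: Si < Cl.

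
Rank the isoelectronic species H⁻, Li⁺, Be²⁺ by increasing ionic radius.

All of these have 2 electrons, so size is governed by nuclear charge alone: the more protons, the stronger the pull on the same electron cloud, and the smaller the ion.
Nuclear charges: Be²⁺ (Z=4), Li⁺ (Z=3), H⁻ (Z=1).
Smallest to largest: Be²⁺ < Li⁺ < H⁻.

Be²⁺ < Li⁺ < H⁻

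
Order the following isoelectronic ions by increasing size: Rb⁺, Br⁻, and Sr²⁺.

Sr²⁺, Rb⁺, Br⁻

All of these have 36 electrons, so size is governed by nuclear charge alone: the more protons, the stronger the pull on the same electron cloud, and the smaller the ion.
Nuclear charges: Sr²⁺ (Z=38), Rb⁺ (Z=37), Br⁻ (Z=35).
Smallest to largest: Sr²⁺ < Rb⁺ < Br⁻.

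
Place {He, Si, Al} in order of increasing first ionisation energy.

Removing the outermost electron gets harder across a period and easier down a group.
These span different periods and groups, so the two trends combine.
Si > Al: Si lies to the right of Al in period 3, so the across-period effect alone puts Si higher.
He > Si: both effects reinforce here, so He is clearly the higher of the two.
Tabulated first ionization energy (kJ/mol): He 2372, Al 578, Si 786.
So from lowest to highest: Al < Si < He.

Al < Si < He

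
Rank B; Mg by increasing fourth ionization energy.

Mg < B

After 3 electrons have been removed, what remains? B³⁺ is the bare [He] core; Mg³⁺ is already 1 electron into the core.
All of these are removing an electron from a noble-gas core or deeper; the smaller core (lower principal quantum number) is held far more tightly, and within a period the higher nuclear charge binds the same core more tightly.
The numbers (kJ/mol): B 25026, Mg 10543.
Hence IE_4: Mg < B.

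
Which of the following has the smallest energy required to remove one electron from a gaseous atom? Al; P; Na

Na is in period 3, group 1; Al is in period 3, group 13; P is in period 3, group 15.
First ionization energy rises across a period (greater Z_eff holds electrons more tightly) and falls down a group (valence electrons are farther from the nucleus).
All lie in period 3, so first ionization energy increases left to right.
The smallest energy required to remove one electron from a gaseous atom among these belongs to Na.

Na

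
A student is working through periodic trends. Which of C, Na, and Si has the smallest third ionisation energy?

The third ionization energy removes an electron from the +2 ion. For each element: C²⁺ still has 2 valence electrons; Na²⁺ is already 1 electron into the core; Si²⁺ still has 2 valence electrons.
Core electrons are held far more tightly than valence electrons, so Na tops the IE_3 order.
Valence configurations: C²⁺ [He]2s², Si²⁺ [Ne]3s².
The numbers (kJ/mol): C 4620, Na 6910, Si 3232.
Hence IE_3: Si < C < Na.

Si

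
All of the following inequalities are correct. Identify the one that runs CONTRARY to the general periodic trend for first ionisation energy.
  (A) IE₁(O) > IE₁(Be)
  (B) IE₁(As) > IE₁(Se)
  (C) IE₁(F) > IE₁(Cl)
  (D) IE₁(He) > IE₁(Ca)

(B)

The general trend: first ionisation energy increases across a period and decreases down a group.
(A) O (period 2, group 16) vs Be (period 2, group 2): the stated order agrees with the simple trend.
(B) As (period 4, group 15) vs Se (period 4, group 16): the stated order contradicts the simple trend.
(C) F (period 2, group 17) vs Cl (period 3, group 17): the stated order agrees with the simple trend.
(D) He (period 1, group 18) vs Ca (period 4, group 2): the stated order agrees with the simple trend.
The exception is (B): Se (4p⁴) ionizes more easily than half-filled As (4p³).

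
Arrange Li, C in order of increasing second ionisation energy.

C < Li

Consider each +1 ion: Li⁺ is the bare [He] core; C⁺ still has 3 valence electrons.
Breaking into a closed-shell core is much more expensive than removing a leftover valence electron — Li has the largest IE_2 here.
Approximate IE_2 values (kJ/mol): Li 7298, C 2353.
So the second ionization energies run C < Li.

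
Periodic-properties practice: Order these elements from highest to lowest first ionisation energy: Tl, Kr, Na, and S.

Kr > S > Tl > Na

Na is in period 3, group 1; S is in period 3, group 16; Kr is in period 4, group 18; Tl is in period 6, group 13.
First ionization energy rises across a period (greater Z_eff holds electrons more tightly) and falls down a group (valence electrons are farther from the nucleus).
These span different periods and groups, so the two trends combine.
Tl > Na: the two effects oppose for this pair; the across-period effect wins (589 vs 496 kJ/mol).
S > Tl: relative to Tl, both the across-period and down-group shifts push S's first ionization energy up.
Kr > S: period and group pull opposite ways; the across-period shift dominates (1351 vs 1000 kJ/mol).
For reference (kJ/mol): Na 496, S 1000, Kr 1351, Tl 589.
So from highest to lowest: Kr > S > Tl > Na.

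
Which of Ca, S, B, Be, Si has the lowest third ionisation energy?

Si

IE_3 is the cost of taking one more electron from the +2 cation: Ca²⁺ is the bare [Ar] core; S²⁺ still has 4 valence electrons; B²⁺ still has 1 valence electron; Be²⁺ is the bare [He] core; Si²⁺ still has 2 valence electrons.
Breaking into a closed-shell core is much more expensive than removing a leftover valence electron — Ca and Be have the largest IE_3 here.
Valence configurations: S²⁺ [Ne]3s²3p², B²⁺ [He]2s¹, Si²⁺ [Ne]3s².
Approximate IE_3 values (kJ/mol): Ca 4912, S 3357, B 3660, Be 14849, Si 3232.
Overall IE_3 order: Si < S < B < Ca < Be.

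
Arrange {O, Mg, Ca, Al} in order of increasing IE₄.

Ca, O, Mg, Al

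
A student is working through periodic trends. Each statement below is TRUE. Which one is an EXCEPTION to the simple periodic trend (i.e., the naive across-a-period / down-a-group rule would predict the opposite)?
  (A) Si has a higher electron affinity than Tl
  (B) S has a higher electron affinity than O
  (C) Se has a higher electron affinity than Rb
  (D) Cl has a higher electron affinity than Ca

(B)

The general trend: electron affinity increases across a period and decreases down a group.
(A) Si (period 3, group 14) vs Tl (period 6, group 13): the stated order agrees with the simple trend.
(B) S (period 3, group 16) vs O (period 2, group 16): the stated order contradicts the simple trend.
(C) Se (period 4, group 16) vs Rb (period 5, group 1): the stated order agrees with the simple trend.
(D) Cl (period 3, group 17) vs Ca (period 4, group 2): the stated order agrees with the simple trend.
The exception is (B): the compact 2p subshell of O repels the added electron more than S's larger 3p does.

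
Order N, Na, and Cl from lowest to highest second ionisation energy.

Cl < N < Na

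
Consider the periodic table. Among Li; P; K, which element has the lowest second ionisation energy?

P

The second ionization energy removes an electron from the +1 ion. For each element: Li⁺ is the bare [He] core; P⁺ still has 4 valence electrons; K⁺ is the bare [Ar] core.
Breaking into a closed-shell core is much more expensive than removing a leftover valence electron — K and Li have the largest IE_2 here.
Tabulated IE_2 (kJ/mol): Li 7298, P 1907, K 3052.
Putting it together, IE_2: P < K < Li.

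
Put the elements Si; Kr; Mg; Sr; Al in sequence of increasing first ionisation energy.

Mg is in period 3, group 2; Al is in period 3, group 13; Si is in period 3, group 14; Kr is in period 4, group 18; Sr is in period 5, group 2.
IE₁ increases left→right with effective nuclear charge and decreases top→bottom as the valence shell moves farther out.
Here both period and group differ, so the two effects have to be weighed against each other.
Al > Sr: both effects reinforce here, so Al is clearly the higher of the two.
Mg > Al: this pair runs against the simple trend — see the exception note.
Si > Mg: both are in period 3; the period trend gives Si the larger value.
Kr > Si: the two effects oppose for this pair; the across-period effect wins (1351 vs 786 kJ/mol).
Note the exception: Mg has a higher first ionization energy than Al, contrary to the simple trend — Al's single 3p electron is easier to remove than one from Mg's filled 3s².
For reference (kJ/mol): Mg 738, Al 578, Si 786, Kr 1351, Sr 550.
So from lowest to highest: Sr < Al < Mg < Si < Kr.

Sr < Al < Mg < Si < Kr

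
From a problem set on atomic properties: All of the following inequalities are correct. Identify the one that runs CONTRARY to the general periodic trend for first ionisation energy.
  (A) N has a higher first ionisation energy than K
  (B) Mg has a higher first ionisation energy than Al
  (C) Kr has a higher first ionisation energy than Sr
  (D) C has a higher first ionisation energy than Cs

The general trend: first ionisation energy increases across a period and decreases down a group.
(A) N (period 2, group 15) vs K (period 4, group 1): the stated order agrees with the simple trend.
(B) Mg (period 3, group 2) vs Al (period 3, group 13): the stated order contradicts the simple trend.
(C) Kr (period 4, group 18) vs Sr (period 5, group 2): the stated order agrees with the simple trend.
(D) C (period 2, group 14) vs Cs (period 6, group 1): the stated order agrees with the simple trend.
The exception is (B): Al's single 3p electron is easier to remove than one from Mg's filled 3s².

(B)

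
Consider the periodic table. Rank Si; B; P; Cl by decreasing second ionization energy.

Consider each +1 ion: Si⁺ still has 3 valence electrons; B⁺ still has 2 valence electrons; P⁺ still has 4 valence electrons; Cl⁺ still has 6 valence electrons.
All are still removing valence electrons, so compare the +1 ions as you would atoms: IE_2 generally rises across a period (higher Z_eff) and falls down a group (larger shell), subject to the usual subshell exceptions.
Valence configurations: Si⁺ [Ne]3s²3p¹, B⁺ [He]2s², P⁺ [Ne]3s²3p², Cl⁺ [Ne]3s²3p⁴.
The numbers (kJ/mol): Si 1577, B 2427, P 1907, Cl 2298.
So the second ionization energies run Si < P < Cl < B.

B > Cl > P > Si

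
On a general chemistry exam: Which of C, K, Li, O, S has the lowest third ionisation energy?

Consider each +2 ion: C²⁺ still has 2 valence electrons; K²⁺ is already 1 electron into the core; Li²⁺ is already 1 electron into the core; O²⁺ still has 4 valence electrons; S²⁺ still has 4 valence electrons.
Usually core removal costs more than valence removal, but here the competition is close: a tightly held n=2 valence electron can cost more to remove than an n=3 core electron, so the actual values have to decide it.
Valence configurations: C²⁺ [He]2s², O²⁺ [He]2s²2p², S²⁺ [Ne]3s²3p².
The numbers (kJ/mol): C 4620, K 4420, Li 11815, O 5300, S 3357.
So the third ionization energies run S < K < C < O < Li.

S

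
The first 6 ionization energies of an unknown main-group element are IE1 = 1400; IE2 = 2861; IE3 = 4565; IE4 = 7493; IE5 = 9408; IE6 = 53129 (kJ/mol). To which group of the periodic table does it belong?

Look for the largest jump between consecutive ionization energies: IE6/IE5 ≈ 5.6, far larger than any earlier ratio.
That jump marks the point where a core electron is being removed. So the atom has 5 valence electrons.
A main-group element with 5 valence electrons is in group 15.

Group 15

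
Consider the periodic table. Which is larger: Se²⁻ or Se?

Forming Se²⁻ adds 2 electrons to Se. More electron–electron repulsion in the same shell, with unchanged nuclear charge, lets the cloud expand.
An anion is larger than its parent atom: Se²⁻ > Se.

Se²⁻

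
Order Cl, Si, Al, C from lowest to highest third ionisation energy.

Al < Si < Cl < C

After 2 electrons have been removed, what remains? Cl²⁺ still has 5 valence electrons; Si²⁺ still has 2 valence electrons; Al²⁺ still has 1 valence electron; C²⁺ still has 2 valence electrons.
All are still removing valence electrons, so compare the +2 ions as you would atoms: IE_3 generally rises across a period (higher Z_eff) and falls down a group (larger shell), subject to the usual subshell exceptions.
Valence configurations: Cl²⁺ [Ne]3s²3p³, Si²⁺ [Ne]3s², Al²⁺ [Ne]3s¹, C²⁺ [He]2s².
The numbers (kJ/mol): Cl 3822, Si 3232, Al 2745, C 4620.
Putting it together, IE_3: Al < Si < Cl < C.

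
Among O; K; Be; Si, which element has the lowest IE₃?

After 2 electrons have been removed, what remains? O²⁺ still has 4 valence electrons; K²⁺ is already 1 electron into the core; Be²⁺ is the bare [He] core; Si²⁺ still has 2 valence electrons.
Usually core removal costs more than valence removal, but here the competition is close: a tightly held n=2 valence electron can cost more to remove than an n=3 core electron, so the actual values have to decide it.
Valence configurations: O²⁺ [He]2s²2p², Si²⁺ [Ne]3s².
Tabulated IE_3 (kJ/mol): O 5300, K 4420, Be 14849, Si 3232.
Putting it together, IE_3: Si < K < O < Be.

Si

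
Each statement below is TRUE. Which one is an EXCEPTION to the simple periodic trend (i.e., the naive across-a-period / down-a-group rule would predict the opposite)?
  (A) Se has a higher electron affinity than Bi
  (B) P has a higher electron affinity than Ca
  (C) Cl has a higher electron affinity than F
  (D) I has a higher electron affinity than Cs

(C)

The general trend: electron affinity increases across a period and decreases down a group.
(A) Se (period 4, group 16) vs Bi (period 6, group 15): the stated order agrees with the simple trend.
(B) P (period 3, group 15) vs Ca (period 4, group 2): the stated order agrees with the simple trend.
(C) Cl (period 3, group 17) vs F (period 2, group 17): the stated order contradicts the simple trend.
(D) I (period 5, group 17) vs Cs (period 6, group 1): the stated order agrees with the simple trend.
The exception is (C): F's small 2p subshell makes the incoming electron feel strong e⁻–e⁻ repulsion, so Cl actually releases more energy on gaining an electron.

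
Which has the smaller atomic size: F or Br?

F

Atomic radius shrinks across a period as nuclear charge pulls the same shell inward, and grows down a group as new shells are added.
All are in group 17, so atomic radius increases down the group.
So F has the smaller atomic size (F < Br).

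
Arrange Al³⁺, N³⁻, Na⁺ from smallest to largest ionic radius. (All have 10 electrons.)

All of these have 10 electrons, so size is governed by nuclear charge alone: the more protons, the stronger the pull on the same electron cloud, and the smaller the ion.
Nuclear charges: Al³⁺ (Z=13), Na⁺ (Z=11), N³⁻ (Z=7).
Smallest to largest: Al³⁺ < Na⁺ < N³⁻.

Al³⁺, Na⁺, N³⁻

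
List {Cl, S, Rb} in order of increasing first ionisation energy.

Rb < S < Cl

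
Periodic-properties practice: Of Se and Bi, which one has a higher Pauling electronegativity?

Electronegativity increases across a period and decreases down a group, tracking effective nuclear charge and atomic size.
Here both period and group differ, so the two effects have to be weighed against each other.
Se > Bi: both effects reinforce here, so Se is clearly the higher of the two.
Tabulated electronegativity (Pauling): Se 2.55, Bi 2.02.
So Se has the higher Pauling electronegativity (Se > Bi).

Se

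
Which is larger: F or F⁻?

Forming F⁻ adds 1 electron to F. More electron–electron repulsion in the same shell, with unchanged nuclear charge, lets the cloud expand.
An anion is larger than its parent atom: F⁻ > F.

F⁻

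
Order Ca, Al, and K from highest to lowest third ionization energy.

After 2 electrons have been removed, what remains? Ca²⁺ is the bare [Ar] core; Al²⁺ still has 1 valence electron; K²⁺ is already 1 electron into the core.
Core electrons are held far more tightly than valence electrons, so K and Ca top the IE_3 order.
Tabulated IE_3 (kJ/mol): Ca 4912, Al 2745, K 4420.
So the third ionization energies run Al < K < Ca.

Ca > K > Al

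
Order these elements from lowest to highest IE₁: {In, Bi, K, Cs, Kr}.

Cs, K, In, Bi, Kr

K is in period 4, group 1; Kr is in period 4, group 18; In is in period 5, group 13; Cs is in period 6, group 1; Bi is in period 6, group 15.
Removing the outermost electron gets harder across a period and easier down a group.
Here both period and group differ, so the two effects have to be weighed against each other.
K > Cs: they share group 1; the group trend gives K the larger value.
In > K: the two effects oppose for this pair; the across-period effect wins (558 vs 419 kJ/mol).
Bi > In: period and group pull opposite ways; the across-period shift dominates (703 vs 558 kJ/mol).
Kr > Bi: relative to Bi, both the across-period and down-group shifts push Kr's first ionization energy up.
Approximate values (kJ/mol): K 419, Kr 1351, In 558, Cs 376, Bi 703.
So from lowest to highest: Cs < K < In < Bi < Kr.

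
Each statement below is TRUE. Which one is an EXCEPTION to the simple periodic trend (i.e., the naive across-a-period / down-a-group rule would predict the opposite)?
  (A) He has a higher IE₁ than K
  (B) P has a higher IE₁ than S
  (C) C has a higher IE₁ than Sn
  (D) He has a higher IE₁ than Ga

(B)

The general trend: IE₁ increases across a period and decreases down a group.
(A) He (period 1, group 18) vs K (period 4, group 1): the stated order agrees with the simple trend.
(B) P (period 3, group 15) vs S (period 3, group 16): the stated order contradicts the simple trend.
(C) C (period 2, group 14) vs Sn (period 5, group 14): the stated order agrees with the simple trend.
(D) He (period 1, group 18) vs Ga (period 4, group 13): the stated order agrees with the simple trend.
The exception is (B): S (3p⁴) ionizes more easily than half-filled P (3p³) because the paired 3p electron in S is pushed out by e⁻–e⁻ repulsion.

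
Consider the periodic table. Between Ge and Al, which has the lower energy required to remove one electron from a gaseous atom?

Al

Al is in period 3, group 13; Ge is in period 4, group 14.
Removing the outermost electron gets harder across a period and easier down a group.
These sit on a diagonal, where the across-period and down-group effects partly cancel.
Ge > Al: period and group pull opposite ways; the across-period shift dominates (762 vs 578 kJ/mol).
For reference (kJ/mol): Al 578, Ge 762.
So Al has the lower energy required to remove one electron from a gaseous atom (Al < Ge).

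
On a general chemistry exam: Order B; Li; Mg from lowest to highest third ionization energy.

After 2 electrons have been removed, what remains? B²⁺ still has 1 valence electron; Li²⁺ is already 1 electron into the core; Mg²⁺ is the bare [Ne] core.
Pulling an electron out of a noble-gas core costs far more than removing a remaining valence electron, so Mg and Li sit at the high end of IE_3.
The numbers (kJ/mol): B 3660, Li 11815, Mg 7733.
Putting it together, IE_3: B < Mg < Li.

B < Mg < Li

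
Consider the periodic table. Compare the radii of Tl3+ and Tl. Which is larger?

Forming Tl3+ removes 3 electrons from Tl. Fewer electrons for the same nuclear charge means less shielding and a higher Z_eff on the remaining electrons, and for main-group metals the entire outer shell is lost.
A cation is smaller than its parent atom: Tl3+ < Tl.

Tl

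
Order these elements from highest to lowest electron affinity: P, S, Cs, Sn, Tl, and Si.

S > Si > Sn > P > Cs > Tl

Si is in period 3, group 14; P is in period 3, group 15; S is in period 3, group 16; Sn is in period 5, group 14; Cs is in period 6, group 1; Tl is in period 6, group 13.
EA tends to increase across a period and decrease down a group, though the pattern is less regular than for IE or radius.
These span different periods and groups, so the two trends combine.
Cs > Tl: this pair runs against the simple trend — see the exception note.
P > Cs: both effects reinforce here, so P is clearly the higher of the two.
Sn > P: this pair runs against the simple trend — see the exception note.
Si > Sn: Si sits above Sn in group 14, so the down-group effect alone puts Si higher.
S > Si: both are in period 3; the period trend gives S the larger value.
Note the exception: Cs has a higher electron affinity than Tl, contrary to the simple trend — Tl's ns²np¹ configuration gives only a small electron affinity — the sparsely filled np subshell binds an added electron weakly.
Note the exception: Sn has a higher electron affinity than P, contrary to the simple trend — adding an electron to P's half-filled np³ subshell costs electron-pairing energy.
Note the exception: Si has a higher electron affinity than P, contrary to the simple trend — adding an electron to P's half-filled 3p³ is unfavourable, so Si (3p²) has the more exothermic EA.
Tabulated electron affinity (kJ/mol): Si 134, P 72, S 200, Sn 107, Cs 46, Tl 19.
So from highest to lowest: S > Si > Sn > P > Cs > Tl.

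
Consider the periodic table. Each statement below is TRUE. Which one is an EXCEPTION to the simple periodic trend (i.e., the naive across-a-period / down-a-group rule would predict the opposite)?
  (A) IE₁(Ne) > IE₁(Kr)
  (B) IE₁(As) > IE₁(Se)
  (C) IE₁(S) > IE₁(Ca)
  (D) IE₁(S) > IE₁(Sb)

(B)

The general trend: first ionisation energy increases across a period and decreases down a group.
(A) Ne (period 2, group 18) vs Kr (period 4, group 18): the stated order agrees with the simple trend.
(B) As (period 4, group 15) vs Se (period 4, group 16): the stated order contradicts the simple trend.
(C) S (period 3, group 16) vs Ca (period 4, group 2): the stated order agrees with the simple trend.
(D) S (period 3, group 16) vs Sb (period 5, group 15): the stated order agrees with the simple trend.
The exception is (B): Se (4p⁴) ionizes more easily than half-filled As (4p³).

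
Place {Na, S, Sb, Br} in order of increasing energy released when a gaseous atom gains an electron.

Na is in period 3, group 1; S is in period 3, group 16; Br is in period 4, group 17; Sb is in period 5, group 15.
Adding an electron releases more energy for atoms nearer the top right (short of the noble gases).
These span different periods and groups, so the two trends combine.
Sb > Na: period and group pull opposite ways; the across-period shift dominates (103 vs 53 kJ/mol).
S > Sb: relative to Sb, both the across-period and down-group shifts push S's electron affinity up.
Br > S: period and group pull opposite ways; the across-period shift dominates (325 vs 200 kJ/mol).
Tabulated electron affinity (kJ/mol): Na 53, S 200, Br 325, Sb 103.
So from lowest to highest: Na < Sb < S < Br.

Na < Sb < S < Br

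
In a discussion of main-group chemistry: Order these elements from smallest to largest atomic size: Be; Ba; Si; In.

Be is in period 2, group 2; Si is in period 3, group 14; In is in period 5, group 13; Ba is in period 6, group 2.
Radius decreases left→right (rising Z_eff, same n) and increases top→bottom (higher n).
Neither a single period nor a single group — weigh both effects.
Si > Be: period and group pull opposite ways; the down-group shift dominates (116 vs 102 pm).
In > Si: relative to Si, both the across-period and down-group shifts push In's atomic radius up.
Ba > In: both effects reinforce here, so Ba is clearly the larger of the two.
For reference (pm): Be 102, Si 116, In 142, Ba 196.
So from smallest to largest: Be < Si < In < Ba.

Be, Si, In, Ba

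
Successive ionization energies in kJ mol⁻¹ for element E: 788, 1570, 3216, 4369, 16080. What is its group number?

Look for the largest jump between consecutive ionization energies: IE5/IE4 ≈ 3.7, far larger than any earlier ratio.
That jump marks the point where a core electron is being removed. So the atom has 4 valence electrons.
A main-group element with 4 valence electrons is in group 14.

Group 14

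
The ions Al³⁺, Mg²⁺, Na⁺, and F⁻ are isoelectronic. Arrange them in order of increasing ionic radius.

Al³⁺ < Mg²⁺ < Na⁺ < F⁻

All of these have 10 electrons, so size is governed by nuclear charge alone: the more protons, the stronger the pull on the same electron cloud, and the smaller the ion.
Nuclear charges: Al³⁺ (Z=13), Mg²⁺ (Z=12), Na⁺ (Z=11), F⁻ (Z=9).
Smallest to largest: Al³⁺ < Mg²⁺ < Na⁺ < F⁻.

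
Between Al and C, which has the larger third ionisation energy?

C

After 2 electrons have been removed, what remains? Al²⁺ still has 1 valence electron; C²⁺ still has 2 valence electrons.
All are still removing valence electrons, so compare the +2 ions as you would atoms: IE_3 generally rises across a period (higher Z_eff) and falls down a group (larger shell), subject to the usual subshell exceptions.
Valence configurations: Al²⁺ [Ne]3s¹, C²⁺ [He]2s².
Tabulated IE_3 (kJ/mol): Al 2745, C 4620.
Hence IE_3: Al < C.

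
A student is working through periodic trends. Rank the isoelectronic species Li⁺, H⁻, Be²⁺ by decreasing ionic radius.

H⁻ > Li⁺ > Be²⁺

All of these have 2 electrons, so size is governed by nuclear charge alone: the more protons, the stronger the pull on the same electron cloud, and the smaller the ion.
Nuclear charges: Be²⁺ (Z=4), Li⁺ (Z=3), H⁻ (Z=1).
Largest to smallest: H⁻ > Li⁺ > Be²⁺.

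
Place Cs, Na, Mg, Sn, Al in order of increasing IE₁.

Cs < Na < Al < Sn < Mg

Na is in period 3, group 1; Mg is in period 3, group 2; Al is in period 3, group 13; Sn is in period 5, group 14; Cs is in period 6, group 1.
IE₁ increases left→right with effective nuclear charge and decreases top→bottom as the valence shell moves farther out.
Here both period and group differ, so the two effects have to be weighed against each other.
Na > Cs: Na sits above Cs in group 1, so the down-group effect alone puts Na higher.
Al > Na: both are in period 3; the period trend gives Al the larger value.
Sn > Al: period and group pull opposite ways; the across-period shift dominates (709 vs 578 kJ/mol).
Mg > Sn: period and group pull opposite ways; the down-group shift dominates (738 vs 709 kJ/mol).
Note the exception: Mg has a higher first ionization energy than Al, contrary to the simple trend — Al's single 3p electron is easier to remove than one from Mg's filled 3s².
For reference (kJ/mol): Na 496, Mg 738, Al 578, Sn 709, Cs 376.
So from lowest to highest: Cs < Na < Al < Sn < Mg.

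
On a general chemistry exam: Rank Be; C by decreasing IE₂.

C > Be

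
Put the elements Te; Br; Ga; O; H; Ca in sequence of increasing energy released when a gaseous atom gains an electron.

Ca < Ga < H < O < Te < Br

H is in period 1, group 1; O is in period 2, group 16; Ca is in period 4, group 2; Ga is in period 4, group 13; Br is in period 4, group 17; Te is in period 5, group 16.
Electron affinity generally becomes more exothermic across a period toward the halogens and less exothermic down a group.
These span different periods and groups, so the two trends combine.
Ga > Ca: both are in period 4; the period trend gives Ga the larger value.
H > Ga: period and group pull opposite ways; the down-group shift dominates (73 vs 29 kJ/mol).
O > H: the two effects oppose for this pair; the across-period effect wins (141 vs 73 kJ/mol).
Te > O: this pair runs against the simple trend — see the exception note.
Br > Te: relative to Te, both the across-period and down-group shifts push Br's electron affinity up.
Note the exception: Te has a higher electron affinity than O, contrary to the simple trend — O's compact 2p subshell gives strong electron–electron repulsion on the added electron.
For reference (kJ/mol): H 73, O 141, Ca 2, Ga 29, Br 325, Te 190.
So from lowest to highest: Ca < Ga < H < O < Te < Br.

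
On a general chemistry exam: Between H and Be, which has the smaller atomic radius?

H is in period 1, group 1; Be is in period 2, group 2.
Moving right in a period, electrons are added to the same shell under a stronger nuclear pull, so atoms get smaller; moving down, a new shell is opened and atoms get larger.
These sit on a diagonal, where the across-period and down-group effects partly cancel.
Be > H: period and group pull opposite ways; the down-group shift dominates (102 vs 32 pm).
Tabulated atomic radius (pm): H 32, Be 102.
So H has the smaller atomic radius (H < Be).

H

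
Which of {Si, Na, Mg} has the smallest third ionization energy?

Si

The third ionization energy removes an electron from the +2 ion. For each element: Si²⁺ still has 2 valence electrons; Na²⁺ is already 1 electron into the core; Mg²⁺ is the bare [Ne] core.
Pulling an electron out of a noble-gas core costs far more than removing a remaining valence electron, so Na and Mg sit at the high end of IE_3.
The numbers (kJ/mol): Si 3232, Na 6910, Mg 7733.
Overall IE_3 order: Si < Na < Mg.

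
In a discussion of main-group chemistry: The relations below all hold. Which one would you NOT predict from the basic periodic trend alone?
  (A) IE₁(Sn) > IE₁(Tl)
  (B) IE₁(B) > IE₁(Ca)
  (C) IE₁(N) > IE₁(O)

(C)

The general trend: first ionisation energy increases across a period and decreases down a group.
(A) Sn (period 5, group 14) vs Tl (period 6, group 13): the stated order agrees with the simple trend.
(B) B (period 2, group 13) vs Ca (period 4, group 2): the stated order agrees with the simple trend.
(C) N (period 2, group 15) vs O (period 2, group 16): the stated order contradicts the simple trend.
The exception is (C): pairing an electron in O's 2p⁴ costs repulsion energy, so O ionizes more easily than half-filled N (2p³).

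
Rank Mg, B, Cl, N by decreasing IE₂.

N, B, Cl, Mg

Consider each +1 ion: Mg⁺ still has 1 valence electron; B⁺ still has 2 valence electrons; Cl⁺ still has 6 valence electrons; N⁺ still has 4 valence electrons.
All are still removing valence electrons, so compare the +1 ions as you would atoms: IE_2 generally rises across a period (higher Z_eff) and falls down a group (larger shell), subject to the usual subshell exceptions.
Valence configurations: Mg⁺ [Ne]3s¹, B⁺ [He]2s², Cl⁺ [Ne]3s²3p⁴, N⁺ [He]2s²2p².
The numbers (kJ/mol): Mg 1451, B 2427, Cl 2298, N 2856.
Overall IE_2 order: Mg < Cl < B < N.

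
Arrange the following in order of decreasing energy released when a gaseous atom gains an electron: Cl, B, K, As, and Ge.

Cl > Ge > As > K > B

EA tends to increase across a period and decrease down a group, though the pattern is less regular than for IE or radius.
These span different periods and groups, so the two trends combine.
K > B: this pair runs against the simple trend — see the exception note.
As > K: As lies to the right of K in period 4, so the across-period effect alone puts As higher.
Ge > As: this pair runs against the simple trend — see the exception note.
Cl > Ge: relative to Ge, both the across-period and down-group shifts push Cl's electron affinity up.
Note the exception: K has a higher electron affinity than B, contrary to the simple trend — B's ns²np¹ configuration gives only a small electron affinity — the sparsely filled np subshell binds an added electron weakly.
Note the exception: Ge has a higher electron affinity than As, contrary to the simple trend — adding an electron to As's half-filled 4p³ is unfavourable, so Ge (4p²) has the more exothermic EA.
Tabulated electron affinity (kJ/mol): B 27, Cl 349, K 48, Ge 119, As 78.
So from highest to lowest: Cl > Ge > As > K > B.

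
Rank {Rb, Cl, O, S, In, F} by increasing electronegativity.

Smaller atoms with higher effective nuclear charge are more electronegative.
Neither a single period nor a single group — weigh both effects.
In > Rb: both are in period 5; the period trend gives In the larger value.
S > In: relative to In, both the across-period and down-group shifts push S's electronegativity up.
Cl > S: Cl lies to the right of S in period 3, so the across-period effect alone puts Cl higher.
O > Cl: the two effects oppose for this pair; the down-group effect wins (3.44 vs 3.16).
F > O: F lies to the right of O in period 2, so the across-period effect alone puts F higher.
Tabulated electronegativity (Pauling): O 3.44, F 3.98, S 2.58, Cl 3.16, Rb 0.82, In 1.78.
So from lowest to highest: Rb < In < S < Cl < O < F.

Rb < In < S < Cl < O < F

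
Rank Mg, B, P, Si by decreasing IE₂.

The second ionization energy removes an electron from the +1 ion. For each element: Mg⁺ still has 1 valence electron; B⁺ still has 2 valence electrons; P⁺ still has 4 valence electrons; Si⁺ still has 3 valence electrons.
All are still removing valence electrons, so compare the +1 ions as you would atoms: IE_2 generally rises across a period (higher Z_eff) and falls down a group (larger shell), subject to the usual subshell exceptions.
Valence configurations: Mg⁺ [Ne]3s¹, B⁺ [He]2s², P⁺ [Ne]3s²3p², Si⁺ [Ne]3s²3p¹.
Tabulated IE_2 (kJ/mol): Mg 1451, B 2427, P 1907, Si 1577.
So the second ionization energies run Mg < Si < P < B.

B > P > Si > Mg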